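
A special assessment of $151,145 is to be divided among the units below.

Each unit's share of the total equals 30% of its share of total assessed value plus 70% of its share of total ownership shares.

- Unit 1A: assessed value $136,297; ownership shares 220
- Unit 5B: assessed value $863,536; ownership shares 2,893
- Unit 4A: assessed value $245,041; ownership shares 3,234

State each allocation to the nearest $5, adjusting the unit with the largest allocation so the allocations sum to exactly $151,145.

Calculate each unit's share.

Assessed value total 1,244,874; ownership shares total 6,347.
Composite weights (30% assessed value + 70% ownership shares): Unit 1A 0.0571; Unit 5B 0.5272; Unit 4A 0.4157.
Proportional shares: Unit 1A 8,631.80; Unit 5B 79,678.53; Unit 4A 62,834.67.
At nearest $5: Unit 1A $8,630; Unit 5B $79,680; Unit 4A $62,835. Sum = $151,145.
Rounded total matches; no reconciliation needed.

Unit 1A: $8,630 · Unit 5B: $79,680 · Unit 4A: $62,835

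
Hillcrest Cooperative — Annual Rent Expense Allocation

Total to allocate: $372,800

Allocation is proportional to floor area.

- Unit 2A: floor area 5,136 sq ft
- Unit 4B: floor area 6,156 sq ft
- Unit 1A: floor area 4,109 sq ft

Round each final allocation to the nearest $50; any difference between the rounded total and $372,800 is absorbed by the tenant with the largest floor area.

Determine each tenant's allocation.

Unit 2A: $124,300 · Unit 4B: $149,050 · Unit 1A: $99,450

Sum of floor area: 15,401.
Raw shares: Unit 2A 5,136/15,401 × $372,800 = 124,323.15; Unit 4B 6,156/15,401 × $372,800 = 149,013.49; Unit 1A 4,109/15,401 × $372,800 = 99,463.36.
Rounded to nearest $50: Unit 2A $124,300; Unit 4B $149,000; Unit 1A $99,450. Sum = $372,750.
Difference $372,800 − $372,750 = +$50 applied to largest floor area (Unit 4B): Unit 4B becomes $149,050.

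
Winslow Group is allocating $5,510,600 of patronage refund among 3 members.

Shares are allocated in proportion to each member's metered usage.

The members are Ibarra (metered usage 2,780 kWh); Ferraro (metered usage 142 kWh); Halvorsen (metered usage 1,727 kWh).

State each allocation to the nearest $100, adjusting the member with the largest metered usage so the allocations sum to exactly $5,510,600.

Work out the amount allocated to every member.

Sum of metered usage: 2,780 + 142 + 1,727 = 4,649.
Raw shares: Ibarra 3,295,217.90; Ferraro 168,316.89; Halvorsen 2,047,065.22.
After rounding ($100): Ibarra $3,295,200; Ferraro $168,300; Halvorsen $2,047,100. Sum = $5,510,600.
Sum already equals the total — no adjustment.

Ibarra: $3,295,200 · Ferraro: $168,300 · Halvorsen: $2,047,100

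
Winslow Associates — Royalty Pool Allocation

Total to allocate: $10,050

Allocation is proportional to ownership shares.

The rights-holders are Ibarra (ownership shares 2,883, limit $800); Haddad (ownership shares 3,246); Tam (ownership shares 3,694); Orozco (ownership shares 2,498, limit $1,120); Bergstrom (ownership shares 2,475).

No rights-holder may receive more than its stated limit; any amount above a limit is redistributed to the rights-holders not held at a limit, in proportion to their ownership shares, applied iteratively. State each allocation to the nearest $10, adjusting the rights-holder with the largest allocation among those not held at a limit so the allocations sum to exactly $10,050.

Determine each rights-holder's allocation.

Ownership shares total: 14,796.
Proportional shares (ignoring caps): Ibarra 1,958.24; Haddad 2,204.81; Tam 2,509.10; Orozco 1,696.74; Bergstrom 1,681.11.
Held at cap: Ibarra ($800), Orozco ($1,120); remaining pool $8,130 reallocated over remaining ownership shares 9,415.
Shares after redistribution: Haddad 2,802.97 → $2,800; Tam 3,189.83 → $3,190; Bergstrom 2,137.20 → $2,140.

Ibarra: $800 | Haddad: $2,800 | Tam: $3,190 | Orozco: $1,120 | Bergstrom: $2,140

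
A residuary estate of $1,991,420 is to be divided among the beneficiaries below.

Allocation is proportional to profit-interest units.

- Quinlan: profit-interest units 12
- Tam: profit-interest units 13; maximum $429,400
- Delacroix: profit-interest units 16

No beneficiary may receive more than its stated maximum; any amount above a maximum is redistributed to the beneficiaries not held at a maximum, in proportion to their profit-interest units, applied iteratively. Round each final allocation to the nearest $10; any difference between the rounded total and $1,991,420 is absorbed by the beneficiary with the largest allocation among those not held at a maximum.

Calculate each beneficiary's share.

Total profit-interest units = 41.
Unconstrained shares: Quinlan 582,854.63; Tam 631,425.85; Delacroix 777,139.51.
Held at cap: Tam ($429,400); remaining pool $1,562,020 reallocated over remaining profit-interest units 28.
Remaining shares: Quinlan 669,437.14 → $669,440; Delacroix 892,582.86 → $892,580.

Quinlan: $669,440 · Tam: $429,400 · Delacroix: $892,580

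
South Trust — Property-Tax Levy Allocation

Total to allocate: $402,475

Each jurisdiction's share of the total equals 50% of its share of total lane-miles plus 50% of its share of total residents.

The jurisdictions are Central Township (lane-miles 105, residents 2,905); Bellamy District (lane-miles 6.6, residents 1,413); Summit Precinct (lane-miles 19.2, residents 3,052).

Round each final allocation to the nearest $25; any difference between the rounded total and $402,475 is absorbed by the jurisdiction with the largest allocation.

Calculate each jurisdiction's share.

Totals — lane-miles 130.8, residents 7,370.
Combined weights (50% lane-miles + 50% residents): Central Township 0.5985; Bellamy District 0.1211; Summit Precinct 0.2805.
Raw shares: Central Township 240,864.75; Bellamy District 48,736.08; Summit Precinct 112,874.16.
Rounded to nearest $25: Central Township $240,875; Bellamy District $48,725; Summit Precinct $112,875. Sum = $402,475.
Sum already equals the total — no adjustment.

Central Township: $240,875 · Bellamy District: $48,725 · Summit Precinct: $112,875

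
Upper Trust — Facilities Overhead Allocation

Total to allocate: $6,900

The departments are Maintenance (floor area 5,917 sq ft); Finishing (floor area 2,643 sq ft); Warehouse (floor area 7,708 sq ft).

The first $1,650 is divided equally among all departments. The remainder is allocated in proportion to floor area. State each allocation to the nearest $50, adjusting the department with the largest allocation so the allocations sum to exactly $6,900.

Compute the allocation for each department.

First tranche $1,650 split equally: $550 each.
Remainder $5,250 by floor area (total 16,268): Maintenance 1,909.53 → $1,900; Finishing 852.95 → $850; Warehouse 2,487.52 → $2,500.
Totals: Maintenance $550 + $1,900 = $2,450; Finishing $550 + $850 = $1,400; Warehouse $550 + $2,500 = $3,050.

Maintenance: $2,450 | Finishing: $1,400 | Warehouse: $3,050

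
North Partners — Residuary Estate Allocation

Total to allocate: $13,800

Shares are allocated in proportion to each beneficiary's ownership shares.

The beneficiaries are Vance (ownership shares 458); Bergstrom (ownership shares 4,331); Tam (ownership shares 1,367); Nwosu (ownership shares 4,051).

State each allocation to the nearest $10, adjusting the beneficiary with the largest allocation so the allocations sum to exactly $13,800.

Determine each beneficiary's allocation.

Combined ownership shares = 10,207.
Raw shares: Vance 458/10,207 × $13,800 = 619.22; Bergstrom 4,331/10,207 × $13,800 = 5,855.57; Tam 1,367/10,207 × $13,800 = 1,848.20; Nwosu 4,051/10,207 × $13,800 = 5,477.01.
After rounding ($10): Vance $620; Bergstrom $5,860; Tam $1,850; Nwosu $5,480. Sum = $13,810.
Difference $13,800 − $13,810 = −$10 applied to largest allocation (Bergstrom): Bergstrom becomes $5,850.

Vance: $620 · Bergstrom: $5,850 · Tam: $1,850 · Nwosu: $5,480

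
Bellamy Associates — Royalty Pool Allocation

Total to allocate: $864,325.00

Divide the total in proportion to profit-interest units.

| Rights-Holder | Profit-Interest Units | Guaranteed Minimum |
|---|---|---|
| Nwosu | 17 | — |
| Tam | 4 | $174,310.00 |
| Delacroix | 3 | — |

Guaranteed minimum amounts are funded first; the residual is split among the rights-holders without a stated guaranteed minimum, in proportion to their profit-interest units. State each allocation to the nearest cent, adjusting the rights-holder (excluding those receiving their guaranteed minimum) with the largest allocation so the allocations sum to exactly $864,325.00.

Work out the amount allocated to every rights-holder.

Nwosu: $586,512.75 · Tam: $174,310.00 · Delacroix: $103,502.25

Minimums first: Tam $174,310.00. Residual $690,015.00.
Residual split over remaining profit-interest units 20: Nwosu 586,512.7500 → $586,512.75; Delacroix 103,502.2500 → $103,502.25.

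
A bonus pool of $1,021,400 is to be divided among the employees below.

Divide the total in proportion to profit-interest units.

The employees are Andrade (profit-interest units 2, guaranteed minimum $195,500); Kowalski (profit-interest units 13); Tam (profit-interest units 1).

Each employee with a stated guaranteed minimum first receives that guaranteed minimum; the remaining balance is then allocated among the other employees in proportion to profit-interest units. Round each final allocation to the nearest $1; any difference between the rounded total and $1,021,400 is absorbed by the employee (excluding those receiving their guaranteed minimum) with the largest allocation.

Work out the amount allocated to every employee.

Minimums first: Andrade $195,500. Balance $825,900.
Balance split over remaining profit-interest units 14: Kowalski 766,907.14 → $766,907; Tam 58,992.86 → $58,993.

Andrade: $195,500 | Kowalski: $766,907 | Tam: $58,993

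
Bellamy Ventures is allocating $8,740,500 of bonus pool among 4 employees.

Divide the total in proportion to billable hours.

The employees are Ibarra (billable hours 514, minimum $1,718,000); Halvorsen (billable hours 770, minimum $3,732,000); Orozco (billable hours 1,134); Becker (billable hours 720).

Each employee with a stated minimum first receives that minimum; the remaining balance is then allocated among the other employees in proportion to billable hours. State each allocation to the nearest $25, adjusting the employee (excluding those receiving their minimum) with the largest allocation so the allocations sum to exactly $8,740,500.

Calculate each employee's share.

Fund the minimums — Ibarra $1,718,000; Halvorsen $3,732,000. Residual $3,290,500.
Residual split over remaining billable hours 1,854: Orozco 2,012,635.92 → $2,012,625; Becker 1,277,864.08 → $1,277,875.

Ibarra: $1,718,000; Halvorsen: $3,732,000; Orozco: $2,012,625; Becker: $1,277,875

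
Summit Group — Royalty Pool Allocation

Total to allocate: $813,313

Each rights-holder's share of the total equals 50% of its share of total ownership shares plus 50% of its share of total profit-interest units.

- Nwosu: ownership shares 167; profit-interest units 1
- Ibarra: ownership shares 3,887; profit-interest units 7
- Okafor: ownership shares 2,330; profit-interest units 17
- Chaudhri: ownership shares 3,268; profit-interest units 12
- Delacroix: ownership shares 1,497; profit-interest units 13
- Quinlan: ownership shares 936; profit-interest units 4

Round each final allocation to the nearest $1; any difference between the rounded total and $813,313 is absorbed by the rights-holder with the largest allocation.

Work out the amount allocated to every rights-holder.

Totals — ownership shares 12,085, profit-interest units 54.
Combined weights (50% ownership shares + 50% profit-interest units): Nwosu 0.0162; Ibarra 0.2256; Okafor 0.2538; Chaudhri 0.2463; Delacroix 0.1823; Quinlan 0.0758.
Pro-rata amounts: Nwosu 13,150.17; Ibarra 183,511.08; Okafor 206,425.27; Chaudhri 200,335.30; Delacroix 148,272.37; Quinlan 61,618.81.
At nearest $1: Nwosu $13,150; Ibarra $183,511; Okafor $206,425; Chaudhri $200,335; Delacroix $148,272; Quinlan $61,619. Sum = $813,312.
Difference $813,313 − $813,312 = +$1 applied to largest allocation (Okafor): Okafor becomes $206,426.

Nwosu: $13,150 | Ibarra: $183,511 | Okafor: $206,426 | Chaudhri: $200,335 | Delacroix: $148,272 | Quinlan: $61,619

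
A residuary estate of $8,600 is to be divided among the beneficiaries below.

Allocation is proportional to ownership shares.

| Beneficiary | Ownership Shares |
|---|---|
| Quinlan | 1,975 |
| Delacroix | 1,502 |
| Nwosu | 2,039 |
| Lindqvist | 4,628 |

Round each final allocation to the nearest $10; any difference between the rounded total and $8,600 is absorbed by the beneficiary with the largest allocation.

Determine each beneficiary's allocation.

Total ownership shares = 10,144.
Pro-rata amounts: Quinlan 1,975/10,144 × $8,600 = 1,674.39; Delacroix 1,502/10,144 × $8,600 = 1,273.38; Nwosu 2,039/10,144 × $8,600 = 1,728.65; Lindqvist 4,628/10,144 × $8,600 = 3,923.58.
Rounded to nearest $10: Quinlan $1,670; Delacroix $1,270; Nwosu $1,730; Lindqvist $3,920. Sum = $8,590.
Difference $8,600 − $8,590 = +$10 applied to largest allocation (Lindqvist): Lindqvist becomes $3,930.

Quinlan: $1,670; Delacroix: $1,270; Nwosu: $1,730; Lindqvist: $3,930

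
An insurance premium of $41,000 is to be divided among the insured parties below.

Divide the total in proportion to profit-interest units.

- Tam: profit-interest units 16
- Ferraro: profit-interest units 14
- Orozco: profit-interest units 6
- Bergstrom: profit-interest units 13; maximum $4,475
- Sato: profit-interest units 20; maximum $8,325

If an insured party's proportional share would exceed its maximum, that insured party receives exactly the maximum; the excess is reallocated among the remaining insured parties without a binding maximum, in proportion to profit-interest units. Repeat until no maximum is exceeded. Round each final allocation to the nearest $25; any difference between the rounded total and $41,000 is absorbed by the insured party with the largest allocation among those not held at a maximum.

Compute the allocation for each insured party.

Sum of profit-interest units: 69.
Proportional shares (ignoring caps): Tam 9,507.25; Ferraro 8,318.84; Orozco 3,565.22; Bergstrom 7,724.64; Sato 11,884.06.
Cap binds for Bergstrom ($4,475), Sato ($8,325); residual $28,200 reallocated over remaining profit-interest units 36.
Redistributed shares: Tam 12,533.33 → $12,525; Ferraro 10,966.67 → $10,975; Orozco 4,700.00 → $4,700.

Tam: $12,525 | Ferraro: $10,975 | Orozco: $4,700 | Bergstrom: $4,475 | Sato: $8,325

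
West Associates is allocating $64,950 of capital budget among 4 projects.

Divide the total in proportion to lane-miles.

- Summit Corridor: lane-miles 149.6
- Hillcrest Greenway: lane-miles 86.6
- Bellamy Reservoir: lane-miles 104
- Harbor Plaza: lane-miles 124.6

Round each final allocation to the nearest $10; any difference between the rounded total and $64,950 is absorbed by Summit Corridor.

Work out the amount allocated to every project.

Summit Corridor: $20,910 · Hillcrest Greenway: $12,100 · Bellamy Reservoir: $14,530 · Harbor Plaza: $17,410

Combined lane-miles = 464.8.
Proportional shares: Summit Corridor 149.6/464.8 × $64,950 = 20,904.73; Hillcrest Greenway 86.6/464.8 × $64,950 = 12,101.27; Bellamy Reservoir 104/464.8 × $64,950 = 14,532.70; Harbor Plaza 124.6/464.8 × $64,950 = 17,411.30.
Rounded to nearest $10: Summit Corridor $20,900; Hillcrest Greenway $12,100; Bellamy Reservoir $14,530; Harbor Plaza $17,410. Sum = $64,940.
Difference $64,950 − $64,940 = +$10 applied to Summit Corridor: Summit Corridor becomes $20,910.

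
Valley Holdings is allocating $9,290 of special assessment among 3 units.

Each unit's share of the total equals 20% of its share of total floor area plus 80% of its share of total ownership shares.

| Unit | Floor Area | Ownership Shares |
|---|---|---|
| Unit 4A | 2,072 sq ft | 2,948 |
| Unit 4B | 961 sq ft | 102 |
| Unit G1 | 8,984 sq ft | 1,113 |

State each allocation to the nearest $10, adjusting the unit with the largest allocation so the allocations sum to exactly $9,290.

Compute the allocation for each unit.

Unit 4A: $5,580 | Unit 4B: $330 | Unit G1: $3,380

Floor area total 12,017; ownership shares total 4,163.
Combined weights (20% floor area + 80% ownership shares): Unit 4A 0.6010; Unit 4B 0.0356; Unit G1 0.3634.
Pro-rata amounts: Unit 4A 5,583.28; Unit 4B 330.68; Unit G1 3,376.04.
At nearest $10: Unit 4A $5,580; Unit 4B $330; Unit G1 $3,380. Sum = $9,290.
Rounded total matches; no reconciliation needed.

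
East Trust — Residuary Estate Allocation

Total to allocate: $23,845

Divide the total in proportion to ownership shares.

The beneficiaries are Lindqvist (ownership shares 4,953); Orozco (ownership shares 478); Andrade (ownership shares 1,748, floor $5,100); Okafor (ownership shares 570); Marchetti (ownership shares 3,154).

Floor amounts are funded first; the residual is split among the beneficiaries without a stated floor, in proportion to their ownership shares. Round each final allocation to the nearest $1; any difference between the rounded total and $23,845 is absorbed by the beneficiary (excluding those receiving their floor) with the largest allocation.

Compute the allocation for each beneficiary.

Lindqvist: $10,141 | Orozco: $979 | Andrade: $5,100 | Okafor: $1,167 | Marchetti: $6,458

Fund the minimums — Andrade $5,100. Balance $18,745.
Balance split over remaining ownership shares 9,155: Lindqvist 10,141.34 → $10,141; Orozco 978.71 → $979; Okafor 1,167.08 → $1,167; Marchetti 6,457.86 → $6,458.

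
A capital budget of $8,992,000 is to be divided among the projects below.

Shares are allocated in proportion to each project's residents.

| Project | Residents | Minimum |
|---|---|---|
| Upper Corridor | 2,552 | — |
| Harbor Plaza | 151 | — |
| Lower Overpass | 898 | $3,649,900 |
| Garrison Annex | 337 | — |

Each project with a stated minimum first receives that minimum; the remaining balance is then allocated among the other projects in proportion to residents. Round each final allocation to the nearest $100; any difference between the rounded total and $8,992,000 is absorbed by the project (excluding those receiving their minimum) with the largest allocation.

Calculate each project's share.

Fund the minimums — Lower Overpass $3,649,900. Residual $5,342,100.
Residual split over remaining residents 3,040: Upper Corridor 4,484,552.37 → $4,484,600; Harbor Plaza 265,347.73 → $265,300; Garrison Annex 592,199.90 → $592,200.

Upper Corridor: $4,484,600 | Harbor Plaza: $265,300 | Lower Overpass: $3,649,900 | Garrison Annex: $592,200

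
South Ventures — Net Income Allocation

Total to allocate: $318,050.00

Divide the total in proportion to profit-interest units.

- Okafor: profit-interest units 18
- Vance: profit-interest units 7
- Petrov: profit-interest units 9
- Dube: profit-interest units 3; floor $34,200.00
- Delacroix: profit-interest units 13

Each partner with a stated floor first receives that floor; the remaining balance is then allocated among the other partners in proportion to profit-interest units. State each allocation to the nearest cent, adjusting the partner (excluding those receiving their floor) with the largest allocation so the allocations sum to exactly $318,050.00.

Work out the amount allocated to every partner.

Guaranteed amounts: Dube $34,200.00. Remaining pool $283,850.00.
Remaining pool split over remaining profit-interest units 47: Okafor 108,708.5106 → $108,708.51; Vance 42,275.5319 → $42,275.53; Petrov 54,354.2553 → $54,354.26; Delacroix 78,511.7021 → $78,511.70.

Okafor: $108,708.51 · Vance: $42,275.53 · Petrov: $54,354.26 · Dube: $34,200.00 · Delacroix: $78,511.70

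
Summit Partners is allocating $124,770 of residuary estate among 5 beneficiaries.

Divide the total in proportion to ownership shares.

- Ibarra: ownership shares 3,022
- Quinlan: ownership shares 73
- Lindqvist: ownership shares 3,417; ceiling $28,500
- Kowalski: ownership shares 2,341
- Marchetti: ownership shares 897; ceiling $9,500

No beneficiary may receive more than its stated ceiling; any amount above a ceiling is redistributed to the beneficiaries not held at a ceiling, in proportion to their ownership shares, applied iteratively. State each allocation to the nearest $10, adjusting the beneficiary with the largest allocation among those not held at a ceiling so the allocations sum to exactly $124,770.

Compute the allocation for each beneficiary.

Ibarra: $48,230 | Quinlan: $1,170 | Lindqvist: $28,500 | Kowalski: $37,370 | Marchetti: $9,500

Sum of ownership shares: 9,750.
Pro-rata shares before constraints: Ibarra 38,672.30; Quinlan 934.18; Lindqvist 43,727.09; Kowalski 29,957.60; Marchetti 11,478.84.
Cap binds for Lindqvist ($28,500), Marchetti ($9,500); residual $86,770 reallocated over remaining ownership shares 5,436.
Redistributed shares: Ibarra 48,237.48 → $48,240; Quinlan 1,165.23 → $1,170; Kowalski 37,367.29 → $37,370.
Rounding difference −$10 applied to Ibarra → $48,230.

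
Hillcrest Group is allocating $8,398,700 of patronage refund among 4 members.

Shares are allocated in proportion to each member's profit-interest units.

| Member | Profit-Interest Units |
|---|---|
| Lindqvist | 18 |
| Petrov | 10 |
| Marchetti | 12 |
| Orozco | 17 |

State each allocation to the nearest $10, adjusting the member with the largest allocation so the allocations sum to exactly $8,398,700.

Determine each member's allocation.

Lindqvist: $2,652,210; Petrov: $1,473,460; Marchetti: $1,768,150; Orozco: $2,504,880

Combined profit-interest units = 57.
Raw shares: Lindqvist 18/57 × $8,398,700 = 2,652,221.05; Petrov 10/57 × $8,398,700 = 1,473,456.14; Marchetti 12/57 × $8,398,700 = 1,768,147.37; Orozco 17/57 × $8,398,700 = 2,504,875.44.
After rounding ($10): Lindqvist $2,652,220; Petrov $1,473,460; Marchetti $1,768,150; Orozco $2,504,880. Sum = $8,398,710.
Difference $8,398,700 − $8,398,710 = −$10 applied to largest allocation (Lindqvist): Lindqvist becomes $2,652,210.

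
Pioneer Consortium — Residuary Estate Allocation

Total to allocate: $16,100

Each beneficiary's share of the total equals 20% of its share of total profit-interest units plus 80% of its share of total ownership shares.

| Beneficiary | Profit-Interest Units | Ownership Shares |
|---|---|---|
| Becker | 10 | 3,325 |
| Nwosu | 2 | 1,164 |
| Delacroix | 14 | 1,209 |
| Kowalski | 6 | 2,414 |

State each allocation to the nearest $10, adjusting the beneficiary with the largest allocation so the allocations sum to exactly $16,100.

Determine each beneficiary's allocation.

Profit-interest units total 32; ownership shares total 8,112.
Composite weights (20% profit-interest units + 80% ownership shares): Becker 0.3904; Nwosu 0.1273; Delacroix 0.2067; Kowalski 0.2756.
Raw shares: Becker 6,285.59; Nwosu 2,049.42; Delacroix 3,328.37; Kowalski 4,436.63.
After rounding ($10): Becker $6,290; Nwosu $2,050; Delacroix $3,330; Kowalski $4,440. Sum = $16,110.
Difference $16,100 − $16,110 = −$10 applied to largest allocation (Becker): Becker becomes $6,280.

Becker: $6,280; Nwosu: $2,050; Delacroix: $3,330; Kowalski: $4,440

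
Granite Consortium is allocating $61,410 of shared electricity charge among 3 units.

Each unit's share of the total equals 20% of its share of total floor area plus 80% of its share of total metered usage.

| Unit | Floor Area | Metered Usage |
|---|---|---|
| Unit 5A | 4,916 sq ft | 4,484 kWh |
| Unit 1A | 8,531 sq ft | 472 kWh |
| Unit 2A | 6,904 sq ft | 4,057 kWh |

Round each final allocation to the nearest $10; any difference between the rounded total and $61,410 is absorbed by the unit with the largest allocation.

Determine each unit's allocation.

Floor area total 20,351; metered usage total 9,013.
Combined weights (20% floor area + 80% metered usage): Unit 5A 0.4463; Unit 1A 0.1257; Unit 2A 0.4280.
Unrounded shares: Unit 5A 27,408.20; Unit 1A 7,721.30; Unit 2A 26,280.49.
At nearest $10: Unit 5A $27,410; Unit 1A $7,720; Unit 2A $26,280. Sum = $61,410.
No rounding difference to absorb.

Unit 5A: $27,410 | Unit 1A: $7,720 | Unit 2A: $26,280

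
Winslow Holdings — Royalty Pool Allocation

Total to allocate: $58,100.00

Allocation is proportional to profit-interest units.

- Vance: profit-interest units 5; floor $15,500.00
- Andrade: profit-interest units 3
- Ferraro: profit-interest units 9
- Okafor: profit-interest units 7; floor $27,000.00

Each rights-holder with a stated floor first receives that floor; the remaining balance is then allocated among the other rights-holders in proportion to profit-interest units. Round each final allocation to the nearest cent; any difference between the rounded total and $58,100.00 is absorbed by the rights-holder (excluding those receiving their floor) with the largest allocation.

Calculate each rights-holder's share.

Fund the minimums — Vance $15,500.00; Okafor $27,000.00. Balance $15,600.00.
Balance split over remaining profit-interest units 12: Andrade 3,900.0000 → $3,900.00; Ferraro 11,700.0000 → $11,700.00.

Vance: $15,500.00; Andrade: $3,900.00; Ferraro: $11,700.00; Okafor: $27,000.00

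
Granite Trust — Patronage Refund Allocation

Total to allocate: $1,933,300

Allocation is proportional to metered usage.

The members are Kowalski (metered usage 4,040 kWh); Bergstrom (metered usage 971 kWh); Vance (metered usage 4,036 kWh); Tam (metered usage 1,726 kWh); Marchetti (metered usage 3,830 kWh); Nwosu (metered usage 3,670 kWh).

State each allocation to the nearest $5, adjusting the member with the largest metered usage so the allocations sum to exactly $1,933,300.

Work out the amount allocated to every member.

Kowalski: $427,440 · Bergstrom: $102,735 · Vance: $427,010 · Tam: $182,610 · Marchetti: $405,215 · Nwosu: $388,290

Total metered usage = 18,273.
Unrounded shares: Kowalski 4,040/18,273 × $1,933,300 = 427,435.67; Bergstrom 971/18,273 × $1,933,300 = 102,732.68; Vance 4,036/18,273 × $1,933,300 = 427,012.47; Tam 1,726/18,273 × $1,933,300 = 182,612.37; Marchetti 3,830/18,273 × $1,933,300 = 405,217.48; Nwosu 3,670/18,273 × $1,933,300 = 388,289.33.
Rounded to nearest $5: Kowalski $427,435; Bergstrom $102,735; Vance $427,010; Tam $182,610; Marchetti $405,215; Nwosu $388,290. Sum = $1,933,295.
Difference $1,933,300 − $1,933,295 = +$5 applied to largest metered usage (Kowalski): Kowalski becomes $427,440.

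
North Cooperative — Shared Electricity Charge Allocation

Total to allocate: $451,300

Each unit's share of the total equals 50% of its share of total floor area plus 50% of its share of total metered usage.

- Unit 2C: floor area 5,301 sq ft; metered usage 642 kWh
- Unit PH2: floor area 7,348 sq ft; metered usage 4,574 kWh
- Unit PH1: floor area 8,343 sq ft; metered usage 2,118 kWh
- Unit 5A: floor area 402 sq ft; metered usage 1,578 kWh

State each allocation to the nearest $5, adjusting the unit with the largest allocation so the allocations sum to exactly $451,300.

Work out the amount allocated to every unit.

Unit 2C: $72,165 · Unit PH2: $193,315 · Unit PH1: $141,625 · Unit 5A: $44,195

Totals — floor area 21,394, metered usage 8,912.
Blended shares (50% floor area + 50% metered usage): Unit 2C 0.1599; Unit PH2 0.4284; Unit PH1 0.3138; Unit 5A 0.0979.
Unrounded shares: Unit 2C 72,166.81; Unit PH2 193,314.66; Unit PH1 141,623.86; Unit 5A 44,194.67.
Rounded to nearest $5: Unit 2C $72,165; Unit PH2 $193,315; Unit PH1 $141,625; Unit 5A $44,195. Sum = $451,300.
Sum already equals the total — no adjustment.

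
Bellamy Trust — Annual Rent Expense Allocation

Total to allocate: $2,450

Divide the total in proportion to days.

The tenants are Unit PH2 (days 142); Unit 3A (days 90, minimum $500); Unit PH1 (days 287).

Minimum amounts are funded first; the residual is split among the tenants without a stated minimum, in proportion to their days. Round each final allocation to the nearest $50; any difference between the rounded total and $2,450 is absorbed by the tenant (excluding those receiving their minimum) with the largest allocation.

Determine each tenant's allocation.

Guaranteed amounts: Unit 3A $500. Residual $1,950.
Residual split over remaining days 429: Unit PH2 645.45 → $650; Unit PH1 1,304.55 → $1,300.

Unit PH2: $650; Unit 3A: $500; Unit PH1: $1,300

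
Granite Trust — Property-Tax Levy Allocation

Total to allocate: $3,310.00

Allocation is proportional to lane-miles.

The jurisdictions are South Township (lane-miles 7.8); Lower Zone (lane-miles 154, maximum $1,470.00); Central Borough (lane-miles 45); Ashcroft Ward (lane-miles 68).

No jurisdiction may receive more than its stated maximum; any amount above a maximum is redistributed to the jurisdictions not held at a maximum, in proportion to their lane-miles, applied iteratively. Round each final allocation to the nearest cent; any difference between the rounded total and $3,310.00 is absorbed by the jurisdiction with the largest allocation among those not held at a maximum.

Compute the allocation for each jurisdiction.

South Township: $118.81 · Lower Zone: $1,470.00 · Central Borough: $685.43 · Ashcroft Ward: $1,035.76

Sum of lane-miles: 274.8.
Proportional shares (ignoring caps): South Township 93.9520; Lower Zone 1,854.9491; Central Borough 542.0306; Ashcroft Ward 819.0684.
Held at cap: Lower Zone ($1,470.00); balance $1,840.00 reallocated over remaining lane-miles 120.8.
Shares after redistribution: South Township 118.8079 → $118.81; Central Borough 685.4305 → $685.43; Ashcroft Ward 1,035.7616 → $1,035.76.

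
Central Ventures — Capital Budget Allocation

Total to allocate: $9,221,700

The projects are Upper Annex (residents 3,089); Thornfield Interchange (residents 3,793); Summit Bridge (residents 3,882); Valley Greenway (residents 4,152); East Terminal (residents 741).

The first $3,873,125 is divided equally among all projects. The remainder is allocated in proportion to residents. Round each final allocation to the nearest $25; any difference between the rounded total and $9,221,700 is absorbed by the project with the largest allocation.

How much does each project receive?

$3,873,125 shared equally gives $774,625 per project.
Remainder $5,348,575 by residents (total 15,657): Upper Annex 1,055,230.77 → $1,055,225; Thornfield Interchange 1,295,723.64 → $1,295,725; Summit Bridge 1,326,126.85 → $1,326,125; Valley Greenway 1,418,361.33 → $1,418,350; East Terminal 253,132.41 → $253,125.
Rounding difference +$25 on remainder applied to Valley Greenway.
Totals: Upper Annex $774,625 + $1,055,225 = $1,829,850; Thornfield Interchange $774,625 + $1,295,725 = $2,070,350; Summit Bridge $774,625 + $1,326,125 = $2,100,750; Valley Greenway $774,625 + $1,418,375 = $2,193,000; East Terminal $774,625 + $253,125 = $1,027,750.

Upper Annex: $1,829,850 · Thornfield Interchange: $2,070,350 · Summit Bridge: $2,100,750 · Valley Greenway: $2,193,000 · East Terminal: $1,027,750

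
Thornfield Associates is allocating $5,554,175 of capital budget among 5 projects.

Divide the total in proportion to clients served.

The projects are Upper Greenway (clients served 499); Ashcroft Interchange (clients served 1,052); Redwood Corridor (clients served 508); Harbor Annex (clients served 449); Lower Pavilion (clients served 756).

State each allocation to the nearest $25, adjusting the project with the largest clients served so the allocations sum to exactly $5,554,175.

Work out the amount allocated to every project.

Combined clients served = 499 + 1,052 + 508 + 449 + 756 = 3,264.
Pro-rata amounts: Upper Greenway 849,121.73; Ashcroft Interchange 1,790,132.38; Redwood Corridor 864,436.55; Harbor Annex 764,039.39; Lower Pavilion 1,286,444.94.
At nearest $25: Upper Greenway $849,125; Ashcroft Interchange $1,790,125; Redwood Corridor $864,425; Harbor Annex $764,050; Lower Pavilion $1,286,450. Sum = $5,554,175.
Sum already equals the total — no adjustment.

Upper Greenway: $849,125 · Ashcroft Interchange: $1,790,125 · Redwood Corridor: $864,425 · Harbor Annex: $764,050 · Lower Pavilion: $1,286,450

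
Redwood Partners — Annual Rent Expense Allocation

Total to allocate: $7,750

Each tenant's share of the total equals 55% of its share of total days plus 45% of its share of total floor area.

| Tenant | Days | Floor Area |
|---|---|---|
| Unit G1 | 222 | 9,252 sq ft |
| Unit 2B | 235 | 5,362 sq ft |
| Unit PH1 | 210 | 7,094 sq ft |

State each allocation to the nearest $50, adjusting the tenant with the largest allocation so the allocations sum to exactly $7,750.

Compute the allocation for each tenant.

Totals — days 667, floor area 21,708.
Blended shares (55% days + 45% floor area): Unit G1 0.3748; Unit 2B 0.3049; Unit PH1 0.3202.
Unrounded shares: Unit G1 2,905.08; Unit 2B 2,363.21; Unit PH1 2,481.70.
At nearest $50: Unit G1 $2,900; Unit 2B $2,350; Unit PH1 $2,500. Sum = $7,750.
No rounding difference to absorb.

Unit G1: $2,900; Unit 2B: $2,350; Unit PH1: $2,500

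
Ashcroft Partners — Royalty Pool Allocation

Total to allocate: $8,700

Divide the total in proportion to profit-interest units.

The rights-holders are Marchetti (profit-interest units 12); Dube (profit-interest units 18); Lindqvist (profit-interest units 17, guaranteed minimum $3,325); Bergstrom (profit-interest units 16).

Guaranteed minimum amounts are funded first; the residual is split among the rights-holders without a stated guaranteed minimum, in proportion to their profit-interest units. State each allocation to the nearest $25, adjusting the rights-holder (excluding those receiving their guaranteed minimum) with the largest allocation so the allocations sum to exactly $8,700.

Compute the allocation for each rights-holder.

Marchetti: $1,400 | Dube: $2,100 | Lindqvist: $3,325 | Bergstrom: $1,875

Fund the minimums — Lindqvist $3,325. Remaining pool $5,375.
Remaining pool split over remaining profit-interest units 46: Marchetti 1,402.17 → $1,400; Dube 2,103.26 → $2,100; Bergstrom 1,869.57 → $1,875.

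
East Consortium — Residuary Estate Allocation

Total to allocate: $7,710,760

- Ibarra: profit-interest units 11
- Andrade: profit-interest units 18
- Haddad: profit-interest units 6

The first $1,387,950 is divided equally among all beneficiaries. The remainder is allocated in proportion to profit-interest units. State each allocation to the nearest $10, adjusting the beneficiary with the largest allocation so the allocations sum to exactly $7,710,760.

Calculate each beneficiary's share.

Equal tier: $1,387,950 ÷ 3 = $462,650 apiece.
Remainder $6,322,810 by profit-interest units (total 35): Ibarra 1,987,168.86 → $1,987,170; Andrade 3,251,730.86 → $3,251,730; Haddad 1,083,910.29 → $1,083,910.
Totals: Ibarra $462,650 + $1,987,170 = $2,449,820; Andrade $462,650 + $3,251,730 = $3,714,380; Haddad $462,650 + $1,083,910 = $1,546,560.

Ibarra: $2,449,820 · Andrade: $3,714,380 · Haddad: $1,546,560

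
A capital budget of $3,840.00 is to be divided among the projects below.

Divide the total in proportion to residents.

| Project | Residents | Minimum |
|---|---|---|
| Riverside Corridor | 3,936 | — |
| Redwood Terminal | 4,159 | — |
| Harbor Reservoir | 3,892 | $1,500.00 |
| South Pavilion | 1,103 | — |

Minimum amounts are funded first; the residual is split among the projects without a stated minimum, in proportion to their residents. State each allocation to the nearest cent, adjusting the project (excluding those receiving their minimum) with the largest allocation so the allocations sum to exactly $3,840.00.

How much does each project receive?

Riverside Corridor: $1,001.33 · Redwood Terminal: $1,058.06 · Harbor Reservoir: $1,500.00 · South Pavilion: $280.61

Minimums first: Harbor Reservoir $1,500.00. Residual $2,340.00.
Residual split over remaining residents 9,198: Riverside Corridor 1,001.3307 → $1,001.33; Redwood Terminal 1,058.0626 → $1,058.06; South Pavilion 280.6067 → $280.61.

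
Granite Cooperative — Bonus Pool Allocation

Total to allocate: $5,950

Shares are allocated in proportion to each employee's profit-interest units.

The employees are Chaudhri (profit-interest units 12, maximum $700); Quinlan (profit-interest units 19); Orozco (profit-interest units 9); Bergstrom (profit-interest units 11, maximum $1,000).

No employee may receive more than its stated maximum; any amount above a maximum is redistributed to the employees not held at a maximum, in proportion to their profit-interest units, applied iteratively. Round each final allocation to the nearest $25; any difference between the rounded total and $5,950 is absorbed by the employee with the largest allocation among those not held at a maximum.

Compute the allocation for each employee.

Sum of profit-interest units: 51.
Unconstrained shares: Chaudhri 1,400.00; Quinlan 2,216.67; Orozco 1,050.00; Bergstrom 1,283.33.
Held at cap: Chaudhri ($700), Bergstrom ($1,000); balance $4,250 reallocated over remaining profit-interest units 28.
Shares after redistribution: Quinlan 2,883.93 → $2,875; Orozco 1,366.07 → $1,375.

Chaudhri: $700 | Quinlan: $2,875 | Orozco: $1,375 | Bergstrom: $1,000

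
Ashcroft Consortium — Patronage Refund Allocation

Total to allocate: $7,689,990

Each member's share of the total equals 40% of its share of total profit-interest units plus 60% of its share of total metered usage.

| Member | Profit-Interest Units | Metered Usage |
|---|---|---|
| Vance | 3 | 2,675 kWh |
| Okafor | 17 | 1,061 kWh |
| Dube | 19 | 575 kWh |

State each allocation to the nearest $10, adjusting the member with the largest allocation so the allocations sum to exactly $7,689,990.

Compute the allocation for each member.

Vance: $3,099,620 · Okafor: $2,476,390 · Dube: $2,113,980

Profit-interest units total 39; metered usage total 4,311.
Composite weights (40% profit-interest units + 60% metered usage): Vance 0.4031; Okafor 0.3220; Dube 0.2749.
Unrounded shares: Vance 3,099,624.58; Okafor 2,476,390.01; Dube 2,113,975.41.
At nearest $10: Vance $3,099,620; Okafor $2,476,390; Dube $2,113,980. Sum = $7,689,990.
No rounding difference to absorb.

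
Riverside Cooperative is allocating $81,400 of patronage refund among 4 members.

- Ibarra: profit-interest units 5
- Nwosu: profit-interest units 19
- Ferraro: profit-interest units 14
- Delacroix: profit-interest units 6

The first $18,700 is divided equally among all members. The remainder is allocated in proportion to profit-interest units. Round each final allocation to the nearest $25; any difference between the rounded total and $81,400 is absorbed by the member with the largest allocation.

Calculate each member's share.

Ibarra: $11,800 · Nwosu: $31,750 · Ferraro: $24,625 · Delacroix: $13,225

Equal tier: $18,700 ÷ 4 = $4,675 apiece.
Remainder $62,700 by profit-interest units (total 44): Ibarra 7,125.00 → $7,125; Nwosu 27,075.00 → $27,075; Ferraro 19,950.00 → $19,950; Delacroix 8,550.00 → $8,550.
Totals: Ibarra $4,675 + $7,125 = $11,800; Nwosu $4,675 + $27,075 = $31,750; Ferraro $4,675 + $19,950 = $24,625; Delacroix $4,675 + $8,550 = $13,225.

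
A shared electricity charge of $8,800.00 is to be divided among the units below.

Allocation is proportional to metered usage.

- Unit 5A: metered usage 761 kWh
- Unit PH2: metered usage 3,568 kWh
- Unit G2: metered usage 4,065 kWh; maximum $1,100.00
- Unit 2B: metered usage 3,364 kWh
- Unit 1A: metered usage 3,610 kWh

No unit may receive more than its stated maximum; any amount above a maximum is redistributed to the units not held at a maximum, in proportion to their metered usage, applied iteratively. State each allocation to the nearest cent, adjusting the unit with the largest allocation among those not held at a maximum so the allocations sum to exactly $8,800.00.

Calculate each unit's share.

Unit 5A: $518.42; Unit PH2: $2,430.65; Unit G2: $1,100.00; Unit 2B: $2,291.67; Unit 1A: $2,459.26

Metered usage total: 15,368.
Unconstrained shares: Unit 5A 435.7626; Unit PH2 2,043.1026; Unit G2 2,327.6939; Unit 2B 1,926.2884; Unit 1A 2,067.1525.
Capped: Unit G2 ($1,100.00); remaining pool $7,700.00 reallocated over remaining metered usage 11,303.
Redistributed shares: Unit 5A 518.4199 → $518.42; Unit PH2 2,430.6467 → $2,430.65; Unit 2B 2,291.6748 → $2,291.67; Unit 1A 2,459.2586 → $2,459.26.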